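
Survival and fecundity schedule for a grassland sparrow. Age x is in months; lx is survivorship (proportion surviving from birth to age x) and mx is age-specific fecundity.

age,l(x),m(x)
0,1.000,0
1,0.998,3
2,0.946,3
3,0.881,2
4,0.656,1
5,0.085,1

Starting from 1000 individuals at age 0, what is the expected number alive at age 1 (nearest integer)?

Expected survivors = N0 · l_1 = 1000 × 0.998 = 998 → 998

998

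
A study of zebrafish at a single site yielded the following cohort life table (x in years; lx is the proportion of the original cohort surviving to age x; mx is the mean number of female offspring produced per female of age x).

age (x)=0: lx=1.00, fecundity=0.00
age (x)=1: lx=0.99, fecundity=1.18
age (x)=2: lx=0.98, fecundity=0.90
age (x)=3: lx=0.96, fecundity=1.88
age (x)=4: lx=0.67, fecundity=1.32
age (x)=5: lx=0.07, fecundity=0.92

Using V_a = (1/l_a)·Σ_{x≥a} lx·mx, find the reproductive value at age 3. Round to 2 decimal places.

lx·mx for x ≥ 3: 1.8048, 0.8844, 0.0644 → sum = 2.7536
V_3 = 2.7536 / l_3 = 2.7536 / 0.96 = 2.868333… → 2.87

2.87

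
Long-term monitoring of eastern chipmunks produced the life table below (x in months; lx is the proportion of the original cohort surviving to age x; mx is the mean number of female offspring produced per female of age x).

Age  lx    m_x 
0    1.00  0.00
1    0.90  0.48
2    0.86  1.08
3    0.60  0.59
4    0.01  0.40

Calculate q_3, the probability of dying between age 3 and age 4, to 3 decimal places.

0.983

q_3 = (l_3 − l_4) / l_3 = (0.6 − 0.01) / 0.6
     = 0.59 / 0.6 = 0.983333… → 0.983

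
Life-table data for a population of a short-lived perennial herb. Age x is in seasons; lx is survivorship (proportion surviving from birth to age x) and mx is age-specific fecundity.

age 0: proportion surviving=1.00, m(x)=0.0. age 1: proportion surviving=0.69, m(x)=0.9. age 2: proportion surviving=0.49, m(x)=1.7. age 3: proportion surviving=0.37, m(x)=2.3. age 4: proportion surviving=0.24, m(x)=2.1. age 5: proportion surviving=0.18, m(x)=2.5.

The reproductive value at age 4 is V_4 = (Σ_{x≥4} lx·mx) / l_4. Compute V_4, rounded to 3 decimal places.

lx·mx for x ≥ 4: 0.504, 0.45 → sum = 0.954
V_4 = 0.954 / l_4 = 0.954 / 0.24 = 3.975 → 3.975

3.975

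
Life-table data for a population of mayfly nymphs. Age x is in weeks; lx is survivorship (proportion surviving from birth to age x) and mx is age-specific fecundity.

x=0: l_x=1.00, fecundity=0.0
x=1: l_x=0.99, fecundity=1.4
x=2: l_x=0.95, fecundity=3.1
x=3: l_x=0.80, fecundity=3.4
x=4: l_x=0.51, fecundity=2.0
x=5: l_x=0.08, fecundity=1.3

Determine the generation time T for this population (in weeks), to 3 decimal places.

lx·mx: 0, 1.386, 2.945, 2.72, 1.02, 0.104 → R0 = 8.175
x·lx·mx: 0, 1.386, 5.89, 8.16, 4.08, 0.52 → Σ = 20.036
T = 20.036 / 8.175 = 2.450887… → 2.451

2.451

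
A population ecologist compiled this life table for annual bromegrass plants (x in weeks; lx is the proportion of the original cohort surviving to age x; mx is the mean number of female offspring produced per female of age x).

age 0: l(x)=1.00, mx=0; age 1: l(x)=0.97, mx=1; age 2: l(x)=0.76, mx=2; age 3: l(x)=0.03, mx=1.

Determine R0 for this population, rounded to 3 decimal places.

lx·mx by age: 0, 0.97, 1.52, 0.03
R0 = Σ lx·mx = 2.52 → 2.520

2.520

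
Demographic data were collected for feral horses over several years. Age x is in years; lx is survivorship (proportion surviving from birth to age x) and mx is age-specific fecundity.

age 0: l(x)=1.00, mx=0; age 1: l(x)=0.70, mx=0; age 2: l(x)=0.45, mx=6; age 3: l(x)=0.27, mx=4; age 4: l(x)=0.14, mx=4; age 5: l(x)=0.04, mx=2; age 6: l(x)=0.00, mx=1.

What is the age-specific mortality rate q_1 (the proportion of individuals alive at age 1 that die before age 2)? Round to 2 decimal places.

0.36

q_1 = (l_1 − l_2) / l_1 = (0.7 − 0.45) / 0.7
     = 0.25 / 0.7 = 0.357143… → 0.36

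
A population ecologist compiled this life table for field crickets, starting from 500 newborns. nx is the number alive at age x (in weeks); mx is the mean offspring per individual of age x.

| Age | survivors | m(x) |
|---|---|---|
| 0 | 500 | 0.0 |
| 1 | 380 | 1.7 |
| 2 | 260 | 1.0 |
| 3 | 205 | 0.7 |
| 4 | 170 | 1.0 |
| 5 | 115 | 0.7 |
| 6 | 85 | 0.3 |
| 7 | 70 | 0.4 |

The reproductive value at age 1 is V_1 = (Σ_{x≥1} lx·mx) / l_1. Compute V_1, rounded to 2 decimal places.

3.56

lx = nx/n0 = nx/500: 1, 0.76, 0.52, 0.41, 0.34, 0.23, 0.17, 0.14
lx·mx for x ≥ 1: 1.292, 0.52, 0.287, 0.34, 0.161, 0.051, 0.056 → sum = 2.707
V_1 = 2.707 / l_1 = 2.707 / 0.76 = 3.561842… → 3.56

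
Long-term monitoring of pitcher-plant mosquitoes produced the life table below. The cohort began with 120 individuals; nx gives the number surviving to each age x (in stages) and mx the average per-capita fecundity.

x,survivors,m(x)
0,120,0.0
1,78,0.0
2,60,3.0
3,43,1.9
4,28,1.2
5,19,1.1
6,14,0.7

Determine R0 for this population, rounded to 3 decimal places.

2.717

lx = nx/n0 = nx/120: 1, 0.65, 0.5, 0.35833…, 0.23333…, 0.15833…, 0.11667…
lx·mx by age: 0, 0, 1.5, 0.680833…, 0.28…, 0.174167…, 0.081667…
R0 = Σ lx·mx = 2.716667… → 2.717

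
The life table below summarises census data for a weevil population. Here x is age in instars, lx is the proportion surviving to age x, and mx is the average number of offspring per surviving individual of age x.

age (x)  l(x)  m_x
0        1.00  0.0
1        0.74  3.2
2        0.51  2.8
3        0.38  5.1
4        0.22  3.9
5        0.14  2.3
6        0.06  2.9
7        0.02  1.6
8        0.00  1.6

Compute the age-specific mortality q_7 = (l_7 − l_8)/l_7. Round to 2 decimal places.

1.00

q_7 = (l_7 − l_8) / l_7 = (0.02 − 0) / 0.02
     = 0.02 / 0.02 = 1 → 1.00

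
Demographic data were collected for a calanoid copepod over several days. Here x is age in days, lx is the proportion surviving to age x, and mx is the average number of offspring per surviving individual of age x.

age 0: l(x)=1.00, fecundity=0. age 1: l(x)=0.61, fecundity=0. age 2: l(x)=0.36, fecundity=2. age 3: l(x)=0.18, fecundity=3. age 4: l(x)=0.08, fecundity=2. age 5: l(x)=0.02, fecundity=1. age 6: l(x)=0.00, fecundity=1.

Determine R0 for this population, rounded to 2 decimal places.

1.44

lx·mx by age: 0, 0, 0.72, 0.54, 0.16, 0.02, 0
R0 = Σ lx·mx = 1.44 → 1.44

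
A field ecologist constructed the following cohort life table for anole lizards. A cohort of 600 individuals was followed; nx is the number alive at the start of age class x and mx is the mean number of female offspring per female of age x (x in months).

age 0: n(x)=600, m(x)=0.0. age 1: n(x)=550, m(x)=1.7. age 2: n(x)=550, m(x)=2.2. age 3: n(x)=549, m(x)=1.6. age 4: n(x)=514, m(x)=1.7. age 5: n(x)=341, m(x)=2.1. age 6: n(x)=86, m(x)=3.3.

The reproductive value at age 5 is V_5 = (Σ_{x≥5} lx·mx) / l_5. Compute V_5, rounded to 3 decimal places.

lx = nx/n0 = nx/600: 1, 0.91667…, 0.91667…, 0.915, 0.85667…, 0.56833…, 0.14333…
lx·mx for x ≥ 5: 1.1935…, 0.473… → sum = 1.6665…
V_5 = 1.6665… / l_5 = 1.6665… / 0.568333… = 2.932258… → 2.932

2.932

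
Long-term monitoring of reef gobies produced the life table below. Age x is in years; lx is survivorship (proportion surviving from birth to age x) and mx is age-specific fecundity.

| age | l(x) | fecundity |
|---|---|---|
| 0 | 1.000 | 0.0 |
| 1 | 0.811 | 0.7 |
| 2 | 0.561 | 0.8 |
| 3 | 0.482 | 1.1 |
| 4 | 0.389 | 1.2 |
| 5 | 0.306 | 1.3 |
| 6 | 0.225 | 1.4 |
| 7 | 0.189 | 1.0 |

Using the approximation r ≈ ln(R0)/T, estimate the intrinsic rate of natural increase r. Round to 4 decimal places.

0.3081

R0 = Σ lx·mx = 0 + 0.5677 + 0.4488 + 0.5302 + 0.4668 + 0.3978 + 0.315 + 0.189 = 2.9153
Σ x·lx·mx = 10.1251; T = 10.1251/2.9153 = 3.47309…
r ≈ ln(R0)/T = ln(2.9153)/3.47309… = 0.308075… → 0.3081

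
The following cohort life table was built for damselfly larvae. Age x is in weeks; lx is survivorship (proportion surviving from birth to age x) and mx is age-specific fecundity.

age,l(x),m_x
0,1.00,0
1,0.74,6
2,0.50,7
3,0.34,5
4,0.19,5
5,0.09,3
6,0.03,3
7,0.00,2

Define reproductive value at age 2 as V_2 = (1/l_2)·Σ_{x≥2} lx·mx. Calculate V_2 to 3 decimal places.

lx·mx for x ≥ 2: 3.5, 1.7, 0.95, 0.27, 0.09, 0 → sum = 6.51
V_2 = 6.51 / l_2 = 6.51 / 0.5 = 13.02 → 13.020

13.020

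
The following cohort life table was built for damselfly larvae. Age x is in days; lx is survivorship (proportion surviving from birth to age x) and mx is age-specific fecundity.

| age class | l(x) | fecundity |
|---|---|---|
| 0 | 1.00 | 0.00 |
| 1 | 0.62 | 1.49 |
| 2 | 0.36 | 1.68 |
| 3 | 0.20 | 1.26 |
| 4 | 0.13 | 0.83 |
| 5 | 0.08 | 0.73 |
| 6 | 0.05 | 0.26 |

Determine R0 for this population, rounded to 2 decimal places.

lx·mx by age: 0, 0.9238, 0.6048, 0.252, 0.1079, 0.0584, 0.013
R0 = Σ lx·mx = 1.9599 → 1.96

1.96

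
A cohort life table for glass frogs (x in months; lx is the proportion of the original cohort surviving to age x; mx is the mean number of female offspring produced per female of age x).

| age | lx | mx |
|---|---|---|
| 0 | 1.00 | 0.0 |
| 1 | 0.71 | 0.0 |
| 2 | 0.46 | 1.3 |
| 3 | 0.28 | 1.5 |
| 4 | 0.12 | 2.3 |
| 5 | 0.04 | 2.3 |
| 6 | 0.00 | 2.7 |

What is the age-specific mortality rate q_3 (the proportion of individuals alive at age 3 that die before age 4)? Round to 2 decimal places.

0.57

q_3 = (l_3 − l_4) / l_3 = (0.28 − 0.12) / 0.28
     = 0.16 / 0.28 = 0.571429… → 0.57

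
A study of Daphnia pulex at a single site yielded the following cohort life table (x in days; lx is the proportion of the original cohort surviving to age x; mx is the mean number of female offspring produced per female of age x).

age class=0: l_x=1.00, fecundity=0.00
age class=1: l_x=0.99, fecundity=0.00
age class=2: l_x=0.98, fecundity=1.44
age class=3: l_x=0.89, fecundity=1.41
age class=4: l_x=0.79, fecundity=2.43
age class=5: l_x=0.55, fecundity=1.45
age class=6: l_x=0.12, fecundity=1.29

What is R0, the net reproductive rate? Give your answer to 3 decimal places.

lx·mx by age: 0, 0, 1.4112, 1.2549, 1.9197, 0.7975, 0.1548
R0 = Σ lx·mx = 5.5381 → 5.538

5.538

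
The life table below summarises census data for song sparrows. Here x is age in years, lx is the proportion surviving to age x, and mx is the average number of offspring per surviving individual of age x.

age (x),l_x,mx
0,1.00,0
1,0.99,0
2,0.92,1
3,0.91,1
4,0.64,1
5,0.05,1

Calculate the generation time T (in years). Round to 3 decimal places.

lx·mx: 0, 0, 0.92, 0.91, 0.64, 0.05 → R0 = 2.52
x·lx·mx: 0, 0, 1.84, 2.73, 2.56, 0.25 → Σ = 7.38
T = 7.38 / 2.52 = 2.928571… → 2.929

2.929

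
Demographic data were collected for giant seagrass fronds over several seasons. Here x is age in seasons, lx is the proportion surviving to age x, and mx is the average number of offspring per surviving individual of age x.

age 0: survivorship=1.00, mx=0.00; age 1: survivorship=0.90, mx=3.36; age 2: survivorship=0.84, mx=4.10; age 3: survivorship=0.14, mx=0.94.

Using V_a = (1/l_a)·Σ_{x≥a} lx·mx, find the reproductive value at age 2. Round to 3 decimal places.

4.257

lx·mx for x ≥ 2: 3.444, 0.1316 → sum = 3.5756
V_2 = 3.5756 / l_2 = 3.5756 / 0.84 = 4.256667… → 4.257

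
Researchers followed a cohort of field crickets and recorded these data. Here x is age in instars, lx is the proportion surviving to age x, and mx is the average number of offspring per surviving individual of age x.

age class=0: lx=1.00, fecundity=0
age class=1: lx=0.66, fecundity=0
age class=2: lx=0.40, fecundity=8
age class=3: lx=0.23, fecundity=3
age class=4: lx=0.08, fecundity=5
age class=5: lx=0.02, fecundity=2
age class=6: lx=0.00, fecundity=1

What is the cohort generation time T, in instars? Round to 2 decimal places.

2.37

lx·mx: 0, 0, 3.2, 0.69, 0.4, 0.04, 0 → R0 = 4.33
x·lx·mx: 0, 0, 6.4, 2.07, 1.6, 0.2, 0 → Σ = 10.27
T = 10.27 / 4.33 = 2.371824… → 2.37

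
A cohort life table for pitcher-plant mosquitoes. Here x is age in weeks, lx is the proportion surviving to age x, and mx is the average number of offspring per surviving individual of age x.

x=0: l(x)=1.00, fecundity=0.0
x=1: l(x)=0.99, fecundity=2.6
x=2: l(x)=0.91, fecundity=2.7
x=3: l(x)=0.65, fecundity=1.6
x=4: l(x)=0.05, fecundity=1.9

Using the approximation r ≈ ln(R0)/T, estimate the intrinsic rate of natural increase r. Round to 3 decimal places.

R0 = Σ lx·mx = 0 + 2.574 + 2.457 + 1.04 + 0.095 = 6.166
Σ x·lx·mx = 10.988; T = 10.988/6.166 = 1.78203…
r ≈ ln(R0)/T = ln(6.166)/1.78203… = 1.02077… → 1.021

1.021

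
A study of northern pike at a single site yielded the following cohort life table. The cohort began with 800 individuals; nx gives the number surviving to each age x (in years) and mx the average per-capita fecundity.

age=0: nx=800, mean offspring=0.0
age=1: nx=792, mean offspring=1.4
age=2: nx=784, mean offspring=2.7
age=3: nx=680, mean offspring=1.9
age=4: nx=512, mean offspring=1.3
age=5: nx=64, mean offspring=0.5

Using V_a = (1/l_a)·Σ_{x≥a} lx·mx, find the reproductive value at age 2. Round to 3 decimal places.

5.238

lx = nx/n0 = nx/800: 1, 0.99, 0.98, 0.85, 0.64, 0.08
lx·mx for x ≥ 2: 2.646, 1.615, 0.832, 0.04 → sum = 5.133
V_2 = 5.133 / l_2 = 5.133 / 0.98 = 5.237755… → 5.238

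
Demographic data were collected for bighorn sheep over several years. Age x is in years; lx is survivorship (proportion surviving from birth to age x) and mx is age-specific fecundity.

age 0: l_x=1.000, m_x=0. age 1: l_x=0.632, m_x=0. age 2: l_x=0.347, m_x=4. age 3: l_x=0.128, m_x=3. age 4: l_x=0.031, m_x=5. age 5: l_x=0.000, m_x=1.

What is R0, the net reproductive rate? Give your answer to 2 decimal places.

lx·mx by age: 0, 0, 1.388, 0.384, 0.155, 0
R0 = Σ lx·mx = 1.927 → 1.93

1.93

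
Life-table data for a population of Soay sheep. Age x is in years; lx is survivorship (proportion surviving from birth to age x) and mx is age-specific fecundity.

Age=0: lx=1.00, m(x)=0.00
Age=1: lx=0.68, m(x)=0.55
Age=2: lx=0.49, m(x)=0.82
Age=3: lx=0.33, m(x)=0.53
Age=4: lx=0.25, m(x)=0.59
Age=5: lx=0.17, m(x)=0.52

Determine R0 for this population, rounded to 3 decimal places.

lx·mx by age: 0, 0.374, 0.4018, 0.1749, 0.1475, 0.0884
R0 = Σ lx·mx = 1.1866 → 1.187

1.187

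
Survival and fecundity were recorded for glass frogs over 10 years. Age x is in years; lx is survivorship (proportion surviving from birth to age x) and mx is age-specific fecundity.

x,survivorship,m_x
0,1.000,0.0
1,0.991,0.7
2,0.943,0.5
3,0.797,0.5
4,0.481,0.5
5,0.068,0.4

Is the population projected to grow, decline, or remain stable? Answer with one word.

R0 = Σ lx·mx = 0 + 0.6937 + 0.4715 + 0.3985 + 0.2405 + 0.0272 = 1.8314
R0 > 1, so the population is growing.

growing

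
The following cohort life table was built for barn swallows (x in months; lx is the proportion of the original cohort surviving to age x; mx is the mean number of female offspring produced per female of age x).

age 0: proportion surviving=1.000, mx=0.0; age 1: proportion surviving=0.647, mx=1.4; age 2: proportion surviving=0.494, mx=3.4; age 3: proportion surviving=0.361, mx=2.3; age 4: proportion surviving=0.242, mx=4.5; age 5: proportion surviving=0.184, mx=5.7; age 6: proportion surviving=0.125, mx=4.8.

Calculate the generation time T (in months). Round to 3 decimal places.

3.243

lx·mx: 0, 0.9058, 1.6796, 0.8303, 1.089, 1.0488, 0.6 → R0 = 6.1535
x·lx·mx: 0, 0.9058, 3.3592, 2.4909, 4.356, 5.244, 3.6 → Σ = 19.9559
T = 19.9559 / 6.1535 = 3.243016… → 3.243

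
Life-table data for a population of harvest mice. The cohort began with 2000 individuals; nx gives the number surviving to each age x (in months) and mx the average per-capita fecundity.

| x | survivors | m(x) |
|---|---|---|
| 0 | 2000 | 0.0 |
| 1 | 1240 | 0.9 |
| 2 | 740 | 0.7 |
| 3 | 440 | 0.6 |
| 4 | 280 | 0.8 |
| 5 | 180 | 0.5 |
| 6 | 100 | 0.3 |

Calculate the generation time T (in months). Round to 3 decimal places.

lx = nx/n0 = nx/2000: 1, 0.62, 0.37, 0.22, 0.14, 0.09, 0.05
lx·mx: 0, 0.558, 0.259, 0.132, 0.112, 0.045, 0.015 → R0 = 1.121
x·lx·mx: 0, 0.558, 0.518, 0.396, 0.448, 0.225, 0.09 → Σ = 2.235
T = 2.235 / 1.121 = 1.993756… → 1.994

1.994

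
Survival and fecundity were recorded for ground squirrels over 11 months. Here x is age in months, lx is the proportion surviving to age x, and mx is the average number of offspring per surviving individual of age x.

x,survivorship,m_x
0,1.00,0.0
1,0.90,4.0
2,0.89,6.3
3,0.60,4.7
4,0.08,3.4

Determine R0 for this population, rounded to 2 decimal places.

lx·mx by age: 0, 3.6, 5.607, 2.82, 0.272
R0 = Σ lx·mx = 12.299 → 12.30

12.30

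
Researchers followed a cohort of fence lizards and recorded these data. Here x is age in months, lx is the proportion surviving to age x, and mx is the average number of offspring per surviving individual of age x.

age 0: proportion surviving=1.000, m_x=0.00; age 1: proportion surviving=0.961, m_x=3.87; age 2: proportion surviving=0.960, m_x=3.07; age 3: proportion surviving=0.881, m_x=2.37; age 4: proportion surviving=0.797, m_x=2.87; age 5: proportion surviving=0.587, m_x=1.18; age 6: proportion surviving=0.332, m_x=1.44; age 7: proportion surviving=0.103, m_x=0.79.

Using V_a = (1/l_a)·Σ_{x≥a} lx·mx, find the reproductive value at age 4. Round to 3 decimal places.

lx·mx for x ≥ 4: 2.28739, 0.69266, 0.47808, 0.08137 → sum = 3.5395
V_4 = 3.5395 / l_4 = 3.5395 / 0.797 = 4.441029… → 4.441

4.441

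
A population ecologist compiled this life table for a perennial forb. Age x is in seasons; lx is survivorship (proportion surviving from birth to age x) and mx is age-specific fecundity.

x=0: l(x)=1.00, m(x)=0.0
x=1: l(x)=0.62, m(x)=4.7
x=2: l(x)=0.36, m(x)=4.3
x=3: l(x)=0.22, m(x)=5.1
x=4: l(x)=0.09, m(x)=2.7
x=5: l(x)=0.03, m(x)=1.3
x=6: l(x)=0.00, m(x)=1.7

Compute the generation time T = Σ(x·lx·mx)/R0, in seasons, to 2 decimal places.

lx·mx: 0, 2.914, 1.548, 1.122, 0.243, 0.039, 0 → R0 = 5.866
x·lx·mx: 0, 2.914, 3.096, 3.366, 0.972, 0.195, 0 → Σ = 10.543
T = 10.543 / 5.866 = 1.797307… → 1.80

1.80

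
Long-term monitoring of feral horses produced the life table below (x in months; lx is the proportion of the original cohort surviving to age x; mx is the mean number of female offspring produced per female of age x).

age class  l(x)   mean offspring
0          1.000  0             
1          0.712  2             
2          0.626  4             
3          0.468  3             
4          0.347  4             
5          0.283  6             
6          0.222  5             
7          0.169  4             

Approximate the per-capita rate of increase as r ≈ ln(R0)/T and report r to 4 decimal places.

R0 = Σ lx·mx = 0 + 1.424 + 2.504 + 1.404 + 1.388 + 1.698 + 1.11 + 0.676 = 10.204
Σ x·lx·mx = 36.078; T = 36.078/10.204 = 3.53567…
r ≈ ln(R0)/T = ln(10.204)/3.53567… = 0.656956… → 0.6570

0.6570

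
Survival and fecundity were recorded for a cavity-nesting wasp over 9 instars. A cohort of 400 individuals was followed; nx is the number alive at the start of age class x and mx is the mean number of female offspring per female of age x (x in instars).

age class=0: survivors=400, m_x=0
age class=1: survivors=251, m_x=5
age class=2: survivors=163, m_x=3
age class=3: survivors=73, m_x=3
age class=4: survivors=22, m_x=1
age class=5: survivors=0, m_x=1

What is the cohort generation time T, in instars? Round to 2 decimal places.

lx = nx/n0 = nx/400: 1, 0.6275, 0.4075, 0.1825, 0.055, 0
lx·mx: 0, 3.1375, 1.2225, 0.5475, 0.055, 0 → R0 = 4.9625
x·lx·mx: 0, 3.1375, 2.445, 1.6425, 0.22, 0 → Σ = 7.445
T = 7.445 / 4.9625 = 1.500252… → 1.50

1.50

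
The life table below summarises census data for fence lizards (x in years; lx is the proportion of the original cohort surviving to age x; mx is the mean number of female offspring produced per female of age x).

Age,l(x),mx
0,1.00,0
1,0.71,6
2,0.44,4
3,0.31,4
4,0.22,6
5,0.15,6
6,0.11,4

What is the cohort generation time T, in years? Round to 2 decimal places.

2.41

lx·mx: 0, 4.26, 1.76, 1.24, 1.32, 0.9, 0.44 → R0 = 9.92
x·lx·mx: 0, 4.26, 3.52, 3.72, 5.28, 4.5, 2.64 → Σ = 23.92
T = 23.92 / 9.92 = 2.41129… → 2.41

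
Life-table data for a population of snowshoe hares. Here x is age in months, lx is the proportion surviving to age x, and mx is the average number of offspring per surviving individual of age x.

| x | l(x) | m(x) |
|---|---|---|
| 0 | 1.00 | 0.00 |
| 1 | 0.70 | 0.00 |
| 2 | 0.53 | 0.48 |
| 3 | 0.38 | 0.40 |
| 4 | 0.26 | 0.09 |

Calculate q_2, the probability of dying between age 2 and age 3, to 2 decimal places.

0.28

q_2 = (l_2 − l_3) / l_2 = (0.53 − 0.38) / 0.53
     = 0.15 / 0.53 = 0.283019… → 0.28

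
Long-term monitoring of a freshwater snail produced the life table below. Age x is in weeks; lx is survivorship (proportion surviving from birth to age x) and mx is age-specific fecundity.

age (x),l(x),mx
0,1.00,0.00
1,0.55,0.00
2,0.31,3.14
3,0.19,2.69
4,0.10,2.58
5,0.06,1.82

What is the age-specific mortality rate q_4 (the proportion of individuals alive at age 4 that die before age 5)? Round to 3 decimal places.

0.400

q_4 = (l_4 − l_5) / l_4 = (0.1 − 0.06) / 0.1
     = 0.04 / 0.1 = 0.4 → 0.400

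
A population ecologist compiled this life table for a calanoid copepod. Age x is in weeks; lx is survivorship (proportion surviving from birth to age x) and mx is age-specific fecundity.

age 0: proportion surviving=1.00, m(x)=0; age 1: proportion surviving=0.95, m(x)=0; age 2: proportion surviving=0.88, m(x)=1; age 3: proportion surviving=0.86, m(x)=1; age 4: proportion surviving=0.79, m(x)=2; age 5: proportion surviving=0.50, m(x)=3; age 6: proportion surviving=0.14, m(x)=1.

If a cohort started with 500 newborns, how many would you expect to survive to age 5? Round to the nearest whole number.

250

Expected survivors = N0 · l_5 = 500 × 0.50 = 250 → 250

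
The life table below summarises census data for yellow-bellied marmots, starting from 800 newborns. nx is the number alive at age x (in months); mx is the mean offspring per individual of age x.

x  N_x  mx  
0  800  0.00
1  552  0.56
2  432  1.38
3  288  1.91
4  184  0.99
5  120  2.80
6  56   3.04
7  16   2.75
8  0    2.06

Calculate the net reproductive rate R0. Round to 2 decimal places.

lx = nx/n0 = nx/800: 1, 0.69, 0.54, 0.36, 0.23, 0.15, 0.07, 0.02, 0
lx·mx by age: 0, 0.3864, 0.7452, 0.6876, 0.2277, 0.42, 0.2128, 0.055, 0
R0 = Σ lx·mx = 2.7347 → 2.73

2.73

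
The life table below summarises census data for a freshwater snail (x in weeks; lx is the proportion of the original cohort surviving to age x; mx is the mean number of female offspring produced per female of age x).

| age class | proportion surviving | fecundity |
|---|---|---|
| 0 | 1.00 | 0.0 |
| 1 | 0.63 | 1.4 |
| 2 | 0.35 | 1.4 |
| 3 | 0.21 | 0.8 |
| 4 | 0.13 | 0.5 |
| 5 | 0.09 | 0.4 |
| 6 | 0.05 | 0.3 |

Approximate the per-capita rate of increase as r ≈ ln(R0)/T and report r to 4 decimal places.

0.2884

R0 = Σ lx·mx = 0 + 0.882 + 0.49 + 0.168 + 0.065 + 0.036 + 0.015 = 1.656
Σ x·lx·mx = 2.896; T = 2.896/1.656 = 1.74879…
r ≈ ln(R0)/T = ln(1.656)/1.74879… = 0.288431… → 0.2884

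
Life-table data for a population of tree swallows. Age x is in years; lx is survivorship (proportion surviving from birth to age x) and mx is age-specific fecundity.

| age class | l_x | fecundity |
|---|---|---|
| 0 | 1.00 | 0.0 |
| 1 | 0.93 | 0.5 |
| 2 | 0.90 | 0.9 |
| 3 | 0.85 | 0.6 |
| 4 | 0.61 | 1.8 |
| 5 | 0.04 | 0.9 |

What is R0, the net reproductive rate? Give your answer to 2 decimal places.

lx·mx by age: 0, 0.465, 0.81, 0.51, 1.098, 0.036
R0 = Σ lx·mx = 2.919 → 2.92

2.92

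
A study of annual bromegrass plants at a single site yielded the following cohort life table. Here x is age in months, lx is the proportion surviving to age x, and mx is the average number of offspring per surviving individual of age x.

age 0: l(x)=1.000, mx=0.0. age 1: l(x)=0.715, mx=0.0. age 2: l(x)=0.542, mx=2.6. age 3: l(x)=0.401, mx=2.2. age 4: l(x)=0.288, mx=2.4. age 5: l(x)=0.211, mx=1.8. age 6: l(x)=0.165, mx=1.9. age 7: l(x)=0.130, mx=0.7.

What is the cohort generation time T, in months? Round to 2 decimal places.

lx·mx: 0, 0, 1.4092, 0.8822, 0.6912, 0.3798, 0.3135, 0.091 → R0 = 3.7669
x·lx·mx: 0, 0, 2.8184, 2.6466, 2.7648, 1.899, 1.881, 0.637 → Σ = 12.6468
T = 12.6468 / 3.7669 = 3.35735… → 3.36

3.36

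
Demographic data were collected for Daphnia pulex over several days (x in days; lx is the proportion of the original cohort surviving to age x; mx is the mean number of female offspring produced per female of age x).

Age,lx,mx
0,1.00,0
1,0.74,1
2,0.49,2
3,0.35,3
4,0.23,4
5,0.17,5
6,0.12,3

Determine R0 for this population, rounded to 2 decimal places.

4.90

lx·mx by age: 0, 0.74, 0.98, 1.05, 0.92, 0.85, 0.36
R0 = Σ lx·mx = 4.9 → 4.90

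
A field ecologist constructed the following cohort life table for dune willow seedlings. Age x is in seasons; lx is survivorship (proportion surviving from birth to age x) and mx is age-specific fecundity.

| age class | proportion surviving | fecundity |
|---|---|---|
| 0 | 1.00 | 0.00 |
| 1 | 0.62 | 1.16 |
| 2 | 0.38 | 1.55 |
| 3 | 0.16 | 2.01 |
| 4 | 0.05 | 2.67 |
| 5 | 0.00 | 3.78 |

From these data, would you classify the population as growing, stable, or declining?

growing

R0 = Σ lx·mx = 0 + 0.7192 + 0.589 + 0.3216 + 0.1335 + 0 = 1.7633
R0 > 1, so the population is growing.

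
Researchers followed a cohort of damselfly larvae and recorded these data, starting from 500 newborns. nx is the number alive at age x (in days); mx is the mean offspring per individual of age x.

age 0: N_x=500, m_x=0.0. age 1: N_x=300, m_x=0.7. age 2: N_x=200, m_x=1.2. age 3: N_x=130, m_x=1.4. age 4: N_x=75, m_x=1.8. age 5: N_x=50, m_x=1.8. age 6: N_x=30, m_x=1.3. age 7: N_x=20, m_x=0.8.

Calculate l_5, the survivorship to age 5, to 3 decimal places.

l_5 = n_5/n_0 = 50/500 = 0.1 → 0.100

0.100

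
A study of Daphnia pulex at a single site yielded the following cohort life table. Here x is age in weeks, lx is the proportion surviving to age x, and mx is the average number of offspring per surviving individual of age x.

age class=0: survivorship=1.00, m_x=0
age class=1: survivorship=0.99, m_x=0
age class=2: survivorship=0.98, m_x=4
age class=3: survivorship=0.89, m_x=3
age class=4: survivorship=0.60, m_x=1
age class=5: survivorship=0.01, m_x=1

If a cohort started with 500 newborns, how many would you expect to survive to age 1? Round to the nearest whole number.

495

Expected survivors = N0 · l_1 = 500 × 0.99 = 495 → 495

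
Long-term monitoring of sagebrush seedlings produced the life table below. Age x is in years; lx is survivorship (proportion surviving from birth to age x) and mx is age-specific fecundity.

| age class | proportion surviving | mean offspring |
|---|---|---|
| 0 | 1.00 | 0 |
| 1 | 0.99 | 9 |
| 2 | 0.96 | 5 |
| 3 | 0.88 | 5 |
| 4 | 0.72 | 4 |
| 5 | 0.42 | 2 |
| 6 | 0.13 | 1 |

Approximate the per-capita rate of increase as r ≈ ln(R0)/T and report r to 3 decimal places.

R0 = Σ lx·mx = 0 + 8.91 + 4.8 + 4.4 + 2.88 + 0.84 + 0.13 = 21.96
Σ x·lx·mx = 48.21; T = 48.21/21.96 = 2.19536…
r ≈ ln(R0)/T = ln(21.96)/2.19536… = 1.40716… → 1.407

1.407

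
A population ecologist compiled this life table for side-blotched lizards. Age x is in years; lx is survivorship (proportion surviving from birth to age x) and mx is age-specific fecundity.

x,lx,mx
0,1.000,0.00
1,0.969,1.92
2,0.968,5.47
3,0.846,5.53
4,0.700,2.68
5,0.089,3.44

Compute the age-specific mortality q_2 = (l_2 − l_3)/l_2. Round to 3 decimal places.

q_2 = (l_2 − l_3) / l_2 = (0.968 − 0.846) / 0.968
     = 0.122 / 0.968 = 0.126033… → 0.126

0.126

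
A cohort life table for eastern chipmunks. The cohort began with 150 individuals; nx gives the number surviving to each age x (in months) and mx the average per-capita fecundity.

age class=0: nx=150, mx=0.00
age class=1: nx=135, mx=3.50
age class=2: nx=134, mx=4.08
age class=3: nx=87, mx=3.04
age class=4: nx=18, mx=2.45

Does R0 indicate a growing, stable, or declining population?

lx = nx/n0 = nx/150: 1, 0.9, 0.89333…, 0.58, 0.12
R0 = Σ lx·mx = 0 + 3.15 + 3.6448… + 1.7632 + 0.294 = 8.852…
R0 > 1, so the population is growing.

growing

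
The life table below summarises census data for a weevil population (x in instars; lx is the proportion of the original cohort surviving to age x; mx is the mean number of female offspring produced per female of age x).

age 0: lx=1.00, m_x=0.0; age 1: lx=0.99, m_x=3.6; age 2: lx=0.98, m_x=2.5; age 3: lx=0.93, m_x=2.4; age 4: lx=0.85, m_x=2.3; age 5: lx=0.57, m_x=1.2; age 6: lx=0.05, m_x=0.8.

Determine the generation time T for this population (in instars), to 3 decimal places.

lx·mx: 0, 3.564, 2.45, 2.232, 1.955, 0.684, 0.04 → R0 = 10.925
x·lx·mx: 0, 3.564, 4.9, 6.696, 7.82, 3.42, 0.24 → Σ = 26.64
T = 26.64 / 10.925 = 2.438444… → 2.438

2.438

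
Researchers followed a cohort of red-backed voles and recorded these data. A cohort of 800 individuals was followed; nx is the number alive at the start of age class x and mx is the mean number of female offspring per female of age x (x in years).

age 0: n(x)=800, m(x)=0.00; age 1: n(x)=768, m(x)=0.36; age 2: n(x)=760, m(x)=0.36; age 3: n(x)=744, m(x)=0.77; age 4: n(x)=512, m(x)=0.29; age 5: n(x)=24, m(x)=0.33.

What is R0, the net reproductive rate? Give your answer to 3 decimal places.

lx = nx/n0 = nx/800: 1, 0.96, 0.95, 0.93, 0.64, 0.03
lx·mx by age: 0, 0.3456, 0.342, 0.7161, 0.1856, 0.0099
R0 = Σ lx·mx = 1.5992 → 1.599

1.599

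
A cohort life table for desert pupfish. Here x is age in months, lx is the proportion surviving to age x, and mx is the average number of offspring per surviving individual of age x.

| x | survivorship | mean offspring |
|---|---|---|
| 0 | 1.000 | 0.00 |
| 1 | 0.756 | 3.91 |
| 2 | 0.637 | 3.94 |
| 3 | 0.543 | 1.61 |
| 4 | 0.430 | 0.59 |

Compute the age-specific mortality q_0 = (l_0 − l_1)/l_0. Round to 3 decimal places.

0.244

q_0 = (l_0 − l_1) / l_0 = (1 − 0.756) / 1
     = 0.244 / 1 = 0.244 → 0.244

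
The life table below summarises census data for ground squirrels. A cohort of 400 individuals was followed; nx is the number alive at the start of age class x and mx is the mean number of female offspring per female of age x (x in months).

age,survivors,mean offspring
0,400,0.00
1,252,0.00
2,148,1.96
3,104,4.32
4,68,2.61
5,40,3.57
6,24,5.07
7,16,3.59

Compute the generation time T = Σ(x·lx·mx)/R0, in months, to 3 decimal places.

3.620

lx = nx/n0 = nx/400: 1, 0.63, 0.37, 0.26, 0.17, 0.1, 0.06, 0.04
lx·mx: 0, 0, 0.7252, 1.1232, 0.4437, 0.357, 0.3042, 0.1436 → R0 = 3.0969
x·lx·mx: 0, 0, 1.4504, 3.3696, 1.7748, 1.785, 1.8252, 1.0052 → Σ = 11.2102
T = 11.2102 / 3.0969 = 3.619813… → 3.620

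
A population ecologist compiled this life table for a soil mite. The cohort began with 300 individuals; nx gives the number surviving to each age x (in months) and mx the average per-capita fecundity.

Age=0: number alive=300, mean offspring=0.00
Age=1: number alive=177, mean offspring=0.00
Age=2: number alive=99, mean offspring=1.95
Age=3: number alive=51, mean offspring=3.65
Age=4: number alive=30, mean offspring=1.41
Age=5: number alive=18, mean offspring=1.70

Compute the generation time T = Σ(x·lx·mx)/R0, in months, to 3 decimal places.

lx = nx/n0 = nx/300: 1, 0.59, 0.33, 0.17, 0.1, 0.06
lx·mx: 0, 0, 0.6435, 0.6205, 0.141, 0.102 → R0 = 1.507
x·lx·mx: 0, 0, 1.287, 1.8615, 0.564, 0.51 → Σ = 4.2225
T = 4.2225 / 1.507 = 2.801924… → 2.802

2.802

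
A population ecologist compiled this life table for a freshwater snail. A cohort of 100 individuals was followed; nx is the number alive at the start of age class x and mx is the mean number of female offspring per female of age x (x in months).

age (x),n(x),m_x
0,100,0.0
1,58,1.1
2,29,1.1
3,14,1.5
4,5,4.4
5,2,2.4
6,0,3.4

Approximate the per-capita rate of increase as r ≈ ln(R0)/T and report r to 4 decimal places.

0.1713

lx = nx/n0 = nx/100: 1, 0.58, 0.29, 0.14, 0.05, 0.02, 0
R0 = Σ lx·mx = 0 + 0.638 + 0.319 + 0.21 + 0.22 + 0.048 + 0 = 1.435
Σ x·lx·mx = 3.026; T = 3.026/1.435 = 2.10871…
r ≈ ln(R0)/T = ln(1.435)/2.10871… = 0.171273… → 0.1713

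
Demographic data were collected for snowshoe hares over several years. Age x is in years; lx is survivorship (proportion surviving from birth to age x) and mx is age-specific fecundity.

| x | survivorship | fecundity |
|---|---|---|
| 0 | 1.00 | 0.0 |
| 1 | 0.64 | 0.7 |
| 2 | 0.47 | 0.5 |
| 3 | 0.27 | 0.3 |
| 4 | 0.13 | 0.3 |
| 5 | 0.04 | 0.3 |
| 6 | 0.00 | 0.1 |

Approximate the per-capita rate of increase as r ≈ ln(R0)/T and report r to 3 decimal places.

R0 = Σ lx·mx = 0 + 0.448 + 0.235 + 0.081 + 0.039 + 0.012 + 0 = 0.815
Σ x·lx·mx = 1.377; T = 1.377/0.815 = 1.68957…
r ≈ ln(R0)/T = ln(0.815)/1.68957… = -0.12108… → -0.121

-0.121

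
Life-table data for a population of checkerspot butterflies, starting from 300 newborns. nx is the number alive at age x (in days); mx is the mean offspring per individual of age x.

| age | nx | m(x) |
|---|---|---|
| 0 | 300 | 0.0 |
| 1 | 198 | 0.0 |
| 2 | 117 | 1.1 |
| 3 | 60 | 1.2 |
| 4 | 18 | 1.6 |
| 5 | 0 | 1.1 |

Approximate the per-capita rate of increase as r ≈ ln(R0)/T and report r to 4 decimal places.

-0.1044

lx = nx/n0 = nx/300: 1, 0.66, 0.39, 0.2, 0.06, 0
R0 = Σ lx·mx = 0 + 0 + 0.429 + 0.24 + 0.096 + 0 = 0.765
Σ x·lx·mx = 1.962; T = 1.962/0.765 = 2.56471…
r ≈ ln(R0)/T = ln(0.765)/2.56471… = -0.104448… → -0.1044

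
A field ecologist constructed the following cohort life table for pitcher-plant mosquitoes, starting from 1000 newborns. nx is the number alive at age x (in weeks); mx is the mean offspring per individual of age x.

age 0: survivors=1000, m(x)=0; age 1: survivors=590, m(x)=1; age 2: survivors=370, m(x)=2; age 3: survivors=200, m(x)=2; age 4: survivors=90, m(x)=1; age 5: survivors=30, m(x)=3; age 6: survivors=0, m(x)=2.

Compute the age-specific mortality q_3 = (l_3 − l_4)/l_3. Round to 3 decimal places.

0.550

lx = nx/n0 = nx/1000: 1, 0.59, 0.37, 0.2, 0.09, 0.03, 0
q_3 = (l_3 − l_4) / l_3 = (0.2 − 0.09) / 0.2
     = 0.11 / 0.2 = 0.55 → 0.550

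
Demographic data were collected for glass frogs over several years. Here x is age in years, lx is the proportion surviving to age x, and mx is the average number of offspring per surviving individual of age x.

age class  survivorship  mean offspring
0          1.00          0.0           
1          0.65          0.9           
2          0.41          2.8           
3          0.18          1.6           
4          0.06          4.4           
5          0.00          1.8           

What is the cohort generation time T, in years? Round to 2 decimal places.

2.10

lx·mx: 0, 0.585, 1.148, 0.288, 0.264, 0 → R0 = 2.285
x·lx·mx: 0, 0.585, 2.296, 0.864, 1.056, 0 → Σ = 4.801
T = 4.801 / 2.285 = 2.101094… → 2.10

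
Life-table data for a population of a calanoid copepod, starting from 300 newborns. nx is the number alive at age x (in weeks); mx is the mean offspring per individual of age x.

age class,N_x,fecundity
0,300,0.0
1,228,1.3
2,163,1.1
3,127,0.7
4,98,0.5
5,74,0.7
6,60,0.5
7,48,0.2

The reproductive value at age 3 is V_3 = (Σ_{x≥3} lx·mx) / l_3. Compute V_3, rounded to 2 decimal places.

lx = nx/n0 = nx/300: 1, 0.76, 0.54333…, 0.42333…, 0.32667…, 0.24667…, 0.2, 0.16
lx·mx for x ≥ 3: 0.296333…, 0.163333…, 0.172667…, 0.1, 0.032 → sum = 0.764333…
V_3 = 0.764333… / l_3 = 0.764333… / 0.423333… = 1.805512… → 1.81

1.81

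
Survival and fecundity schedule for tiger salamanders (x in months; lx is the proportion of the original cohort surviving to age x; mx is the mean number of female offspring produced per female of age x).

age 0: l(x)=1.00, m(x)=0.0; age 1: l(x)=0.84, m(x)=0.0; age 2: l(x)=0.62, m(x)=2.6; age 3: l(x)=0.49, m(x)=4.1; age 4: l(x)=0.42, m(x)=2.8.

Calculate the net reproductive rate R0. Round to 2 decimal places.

lx·mx by age: 0, 0, 1.612, 2.009, 1.176
R0 = Σ lx·mx = 4.797 → 4.80

4.80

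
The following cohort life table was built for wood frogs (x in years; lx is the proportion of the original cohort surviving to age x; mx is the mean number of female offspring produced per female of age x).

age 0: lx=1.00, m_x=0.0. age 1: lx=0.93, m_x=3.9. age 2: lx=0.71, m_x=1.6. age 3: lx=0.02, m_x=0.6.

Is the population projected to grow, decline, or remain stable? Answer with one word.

R0 = Σ lx·mx = 0 + 3.627 + 1.136 + 0.012 = 4.775
R0 > 1, so the population is growing.

growing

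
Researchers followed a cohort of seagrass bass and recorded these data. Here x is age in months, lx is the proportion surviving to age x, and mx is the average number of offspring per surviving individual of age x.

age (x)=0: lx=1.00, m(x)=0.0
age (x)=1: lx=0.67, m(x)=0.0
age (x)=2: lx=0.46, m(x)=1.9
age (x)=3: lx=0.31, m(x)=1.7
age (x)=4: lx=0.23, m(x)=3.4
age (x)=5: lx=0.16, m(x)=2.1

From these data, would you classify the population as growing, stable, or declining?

R0 = Σ lx·mx = 0 + 0 + 0.874 + 0.527 + 0.782 + 0.336 = 2.519
R0 > 1, so the population is growing.

growing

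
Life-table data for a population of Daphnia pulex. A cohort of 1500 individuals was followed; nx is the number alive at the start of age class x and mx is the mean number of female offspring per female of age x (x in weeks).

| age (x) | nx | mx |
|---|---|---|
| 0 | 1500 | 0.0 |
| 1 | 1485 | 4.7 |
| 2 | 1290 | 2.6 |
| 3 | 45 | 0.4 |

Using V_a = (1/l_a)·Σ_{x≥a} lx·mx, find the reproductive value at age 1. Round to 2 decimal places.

lx = nx/n0 = nx/1500: 1, 0.99, 0.86, 0.03
lx·mx for x ≥ 1: 4.653, 2.236, 0.012 → sum = 6.901
V_1 = 6.901 / l_1 = 6.901 / 0.99 = 6.970707… → 6.97

6.97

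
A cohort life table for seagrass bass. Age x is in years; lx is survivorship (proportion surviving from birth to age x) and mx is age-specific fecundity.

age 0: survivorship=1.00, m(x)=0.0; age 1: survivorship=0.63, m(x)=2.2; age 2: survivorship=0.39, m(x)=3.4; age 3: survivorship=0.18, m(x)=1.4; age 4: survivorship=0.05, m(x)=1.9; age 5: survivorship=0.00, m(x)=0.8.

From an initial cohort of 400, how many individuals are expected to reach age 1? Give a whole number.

252

Expected survivors = N0 · l_1 = 400 × 0.63 = 252 → 252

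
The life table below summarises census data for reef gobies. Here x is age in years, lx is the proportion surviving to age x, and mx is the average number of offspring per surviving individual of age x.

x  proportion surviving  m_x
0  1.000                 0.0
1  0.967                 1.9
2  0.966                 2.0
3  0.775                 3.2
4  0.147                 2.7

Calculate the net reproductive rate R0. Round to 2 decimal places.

6.65

lx·mx by age: 0, 1.8373, 1.932, 2.48, 0.3969
R0 = Σ lx·mx = 6.6462 → 6.65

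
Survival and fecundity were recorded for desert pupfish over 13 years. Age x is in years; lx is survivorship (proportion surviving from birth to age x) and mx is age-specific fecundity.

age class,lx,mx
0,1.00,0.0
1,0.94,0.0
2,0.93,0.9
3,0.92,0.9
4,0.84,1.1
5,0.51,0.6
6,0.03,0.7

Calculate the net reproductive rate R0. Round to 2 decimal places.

lx·mx by age: 0, 0, 0.837, 0.828, 0.924, 0.306, 0.021
R0 = Σ lx·mx = 2.916 → 2.92

2.92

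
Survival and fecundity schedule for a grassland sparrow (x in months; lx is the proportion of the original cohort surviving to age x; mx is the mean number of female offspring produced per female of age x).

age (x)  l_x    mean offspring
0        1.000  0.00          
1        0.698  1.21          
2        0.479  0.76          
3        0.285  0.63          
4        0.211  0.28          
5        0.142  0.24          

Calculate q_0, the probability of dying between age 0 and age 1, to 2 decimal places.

0.30

q_0 = (l_0 − l_1) / l_0 = (1 − 0.698) / 1
     = 0.302 / 1 = 0.302 → 0.30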